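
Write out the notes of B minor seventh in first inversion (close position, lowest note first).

D, F#, A, B

The chord tones are B–D–F#–A. With the third (D) lowest for first inversion: D, F#, A, B.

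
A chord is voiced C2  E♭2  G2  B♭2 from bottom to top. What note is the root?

Reordering C, Eb, G, Bb into stacked thirds gives C–Eb–G–Bb; the bottom of that stack, C, is the root.

C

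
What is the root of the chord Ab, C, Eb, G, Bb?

Ab

Ab, C, Eb, G, Bb are the tones of an Ab major ninth chord (Ab–C–Eb–G–Bb), making Ab the root.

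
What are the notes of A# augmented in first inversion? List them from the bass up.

C##, E##, A#

A# augmented is A#–C##–E##. First inversion puts the third (C##) in the bass, with the remaining tones above: C##, E##, A#.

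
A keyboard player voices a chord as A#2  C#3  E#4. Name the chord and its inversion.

Reducing to letter names: A#, C#, E#. These stack in thirds as A#–C#–E# — an A# minor triad.
The lowest note is A#, the root of the chord, so this is root position (figured bass 5/3).

A# minor, root position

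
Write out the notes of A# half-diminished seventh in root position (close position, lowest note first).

The chord tones are A#–C#–E–G#. With the root (A#) lowest for root position: A#, C#, E, G#.

A#, C#, E, G#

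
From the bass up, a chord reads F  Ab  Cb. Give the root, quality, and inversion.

F diminished, root position

The pitch classes F, Ab, Cb arrange in thirds as F–Ab–Cb: an F diminished triad.
The lowest note is F, the root of the chord, so this is root position (figured bass 5/3).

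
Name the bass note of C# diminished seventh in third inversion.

Bb

In third inversion the seventh is lowest. For C# diminished seventh (C#–E–G–Bb) that is Bb.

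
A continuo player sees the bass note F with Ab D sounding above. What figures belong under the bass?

The notes F, Ab, D stack in thirds as D–F–Ab — a D diminished triad. The bass F is the third, so this is first inversion: figured 6.

6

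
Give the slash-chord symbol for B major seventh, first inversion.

First inversion of B major seventh has the third (D#) in the bass. As a slash chord: Bmaj7/D#.

Bmaj7/D#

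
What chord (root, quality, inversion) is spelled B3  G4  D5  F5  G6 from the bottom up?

G dominant seventh, first inversion

Reducing to letter names: B, G, D, F. These stack in thirds as G–B–D–F — a G dominant seventh chord.
B is the third of G dominant seventh; third in the bass means first inversion (figured bass 6/5).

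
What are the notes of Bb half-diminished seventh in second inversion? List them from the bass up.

Fb, Ab, Bb, Db

Spelling Bb half-diminished seventh: Bb–Db–Fb–Ab. In second inversion the fifth is bass, giving Fb, Ab, Bb, Db from the bottom.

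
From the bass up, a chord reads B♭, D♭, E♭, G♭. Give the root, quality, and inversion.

Eb minor seventh, second inversion

Reducing to letter names: Bb, Db, Eb, Gb. These stack in thirds as Eb–Gb–Bb–Db — an Eb minor seventh chord.
With the fifth (Bb) in the bass, the chord is in second inversion (figured bass 4/3).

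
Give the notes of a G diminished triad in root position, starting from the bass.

G diminished is G–Bb–Db. Root position puts the root (G) in the bass, with the remaining tones above: G, Bb, Db.

G, Bb, Db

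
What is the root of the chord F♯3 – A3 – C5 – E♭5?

F#

The distinct letter names are F#, A, C, Eb. Arranged as a stack of thirds they read F#–A–C–Eb, so F# is the root (an F# diminished seventh chord).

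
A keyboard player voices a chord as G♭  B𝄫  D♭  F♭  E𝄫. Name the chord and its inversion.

Ebb major ninth, first inversion

The pitch classes Gb, Bbb, Db, Fb, Ebb arrange in thirds as Ebb–Gb–Bbb–Db–Fb: an Ebb major ninth chord.
With the third (Gb) in the bass, the chord is in first inversion.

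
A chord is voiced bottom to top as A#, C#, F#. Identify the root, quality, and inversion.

The distinct note names are A#, C#, F#. Stacked in thirds they read F#–A#–C#, which is a major triad on F#.
The lowest note is A#, the third of the chord, so this is first inversion (figured bass 6).

F# major, first inversion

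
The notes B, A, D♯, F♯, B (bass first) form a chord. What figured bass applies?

The notes B, A, D#, F# stack in thirds as B–D#–F#–A — a B dominant seventh chord. The bass B is the root, so this is root position: figured 7.

7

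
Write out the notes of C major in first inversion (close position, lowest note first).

E, G, C

C major is C–E–G. First inversion puts the third (E) in the bass, with the remaining tones above: E, G, C.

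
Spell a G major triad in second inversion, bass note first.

G major is G–B–D. Second inversion puts the fifth (D) in the bass, with the remaining tones above: D, G, B.

D, G, B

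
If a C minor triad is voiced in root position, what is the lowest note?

C

C minor is C–Eb–G. Root position places the root in the bass: C.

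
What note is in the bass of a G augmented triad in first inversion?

B

In first inversion the third is lowest. For G augmented (G–B–D#) that is B.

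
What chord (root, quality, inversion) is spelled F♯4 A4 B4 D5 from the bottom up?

B minor seventh, second inversion

Reducing to letter names: F#, A, B, D. These stack in thirds as B–D–F#–A — a B minor seventh chord.
With the fifth (F#) in the bass, the chord is in second inversion (figured bass 4/3).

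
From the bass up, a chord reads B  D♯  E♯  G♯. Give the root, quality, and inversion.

E# half-diminished seventh, second inversion

The pitch classes B, D#, E#, G# arrange in thirds as E#–G#–B–D#: an E# half-diminished seventh chord.
With the fifth (B) in the bass, the chord is in second inversion (figured bass 4/3).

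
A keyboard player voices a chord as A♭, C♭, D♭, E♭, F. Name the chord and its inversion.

The pitch classes Ab, Cb, Db, Eb, F arrange in thirds as Db–F–Ab–Cb–Eb: a Db dominant ninth chord.
Ab is the fifth of Db dominant ninth; fifth in the bass means second inversion.

Db dominant ninth, second inversion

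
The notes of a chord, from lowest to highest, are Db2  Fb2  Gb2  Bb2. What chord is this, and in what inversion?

The distinct note names are Db, Fb, Gb, Bb. Stacked in thirds they read Gb–Bb–Db–Fb, which is a dominant seventh chord on Gb.
The lowest note is Db, the fifth of the chord, so this is second inversion (figured bass 4/3).

Gb dominant seventh, second inversion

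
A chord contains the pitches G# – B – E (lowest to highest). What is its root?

E

Reordering G#, B, E into stacked thirds gives E–G#–B; the bottom of that stack, E, is the root.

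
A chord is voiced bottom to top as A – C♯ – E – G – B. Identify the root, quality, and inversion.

The distinct note names are A, C#, E, G, B. Stacked in thirds they read A–C#–E–G–B, which is a dominant ninth chord on A.
The lowest note is A, the root of the chord, so this is root position.

A dominant ninth, root position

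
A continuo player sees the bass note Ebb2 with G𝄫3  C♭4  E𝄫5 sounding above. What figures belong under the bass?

The notes Ebb, Gbb, Cb stack in thirds as Cb–Ebb–Gbb — a Cb diminished triad. The bass Ebb is the third, so this is first inversion: figured 6.

6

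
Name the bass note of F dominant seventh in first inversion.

A

The third of F dominant seventh (F–A–C–Eb) is A; that is the bass in first inversion.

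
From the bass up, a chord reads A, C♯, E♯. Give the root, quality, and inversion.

A augmented, root position

The distinct note names are A, C#, E#. Stacked in thirds they read A–C#–E#, which is an augmented triad on A.
A is the root of A augmented; root in the bass means root position (figured bass 5/3).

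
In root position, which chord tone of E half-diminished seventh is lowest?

E half-diminished seventh is E–G–Bb–D. Root position places the root in the bass: E.

E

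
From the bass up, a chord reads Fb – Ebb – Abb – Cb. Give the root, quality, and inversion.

The pitch classes Fb, Ebb, Abb, Cb arrange in thirds as Fb–Abb–Cb–Ebb: an Fb minor seventh chord.
Fb is the root of Fb minor seventh; root in the bass means root position (figured bass 7).

Fb minor seventh, root position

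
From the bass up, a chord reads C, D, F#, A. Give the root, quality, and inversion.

The pitch classes C, D, F#, A arrange in thirds as D–F#–A–C: a D dominant seventh chord.
The lowest note is C, the seventh of the chord, so this is third inversion (figured bass 4/2).

D dominant seventh, third inversion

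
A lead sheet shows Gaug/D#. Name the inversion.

Gaug/D# means G augmented with D# in the bass. D# is the fifth of G augmented (G–B–D#), so this is second inversion.

second inversion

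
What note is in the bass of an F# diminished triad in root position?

In root position the root is lowest. For F# diminished (F#–A–C) that is F#.

F#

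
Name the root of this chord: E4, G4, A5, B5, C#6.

The distinct letter names are E, G, A, B, C#. Arranged as a stack of thirds they read A–C#–E–G–B, so A is the root (an A dominant ninth chord).

A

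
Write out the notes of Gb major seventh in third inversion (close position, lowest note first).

F, Gb, Bb, Db

The chord tones are Gb–Bb–Db–F. With the seventh (F) lowest for third inversion: F, Gb, Bb, Db.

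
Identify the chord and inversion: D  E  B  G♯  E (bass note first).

The pitch classes D, E, B, G# arrange in thirds as E–G#–B–D: an E dominant seventh chord.
With the seventh (D) in the bass, the chord is in third inversion (figured bass 4/2).

E dominant seventh, third inversion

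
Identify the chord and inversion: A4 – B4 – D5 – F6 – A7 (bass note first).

B half-diminished seventh, third inversion

The distinct note names are A, B, D, F. Stacked in thirds they read B–D–F–A, which is a half-diminished seventh chord on B.
A is the seventh of B half-diminished seventh; seventh in the bass means third inversion (figured bass 4/2).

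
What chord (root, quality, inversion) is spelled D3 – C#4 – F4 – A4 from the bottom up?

D minor-major seventh, root position

The pitch classes D, C#, F, A arrange in thirds as D–F–A–C#: a D minor-major seventh chord.
The lowest note is D, the root of the chord, so this is root position (figured bass 7).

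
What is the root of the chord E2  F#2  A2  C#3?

Reordering E, F#, A, C# into stacked thirds gives F#–A–C#–E; the bottom of that stack, F#, is the root.

F#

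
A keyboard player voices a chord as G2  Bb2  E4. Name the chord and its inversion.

E diminished, first inversion

The pitch classes G, Bb, E arrange in thirds as E–G–Bb: an E diminished triad.
With the third (G) in the bass, the chord is in first inversion (figured bass 6).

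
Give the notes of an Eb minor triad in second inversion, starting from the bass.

The chord tones are Eb–Gb–Bb. With the fifth (Bb) lowest for second inversion: Bb, Eb, Gb.

Bb, Eb, Gb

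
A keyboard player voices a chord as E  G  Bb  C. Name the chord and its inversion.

C dominant seventh, first inversion

Reducing to letter names: E, G, Bb, C. These stack in thirds as C–E–G–Bb — a C dominant seventh chord.
With the third (E) in the bass, the chord is in first inversion (figured bass 6/5).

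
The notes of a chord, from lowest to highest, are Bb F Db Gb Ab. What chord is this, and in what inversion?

Gb major ninth, first inversion

The pitch classes Bb, F, Db, Gb, Ab arrange in thirds as Gb–Bb–Db–F–Ab: a Gb major ninth chord.
Bb is the third of Gb major ninth; third in the bass means first inversion.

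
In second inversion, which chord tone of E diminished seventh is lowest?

In second inversion the fifth is lowest. For E diminished seventh (E–G–Bb–Db) that is Bb.

Bb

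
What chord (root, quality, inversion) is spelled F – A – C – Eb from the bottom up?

The distinct note names are F, A, C, Eb. Stacked in thirds they read F–A–C–Eb, which is a dominant seventh chord on F.
With the root (F) in the bass, the chord is in root position (figured bass 7).

F dominant seventh, root position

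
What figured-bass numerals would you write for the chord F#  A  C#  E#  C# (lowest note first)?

The notes F#, A, C#, E# stack in thirds as F#–A–C#–E# — an F# minor-major seventh chord. The bass F# is the root, so this is root position: figured 7.

7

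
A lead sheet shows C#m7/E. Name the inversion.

C#m7/E means C# minor seventh with E in the bass. E is the third of C# minor seventh (C#–E–G#–B), so this is first inversion.

first inversion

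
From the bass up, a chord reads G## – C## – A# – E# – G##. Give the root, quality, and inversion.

Reducing to letter names: G##, C##, A#, E#. These stack in thirds as A#–C##–E#–G## — an A# major seventh chord.
G## is the seventh of A# major seventh; seventh in the bass means third inversion (figured bass 4/2).

A# major seventh, third inversion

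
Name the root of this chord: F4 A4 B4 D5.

The distinct letter names are F, A, B, D. Arranged as a stack of thirds they read B–D–F–A, so B is the root (a B half-diminished seventh chord).

B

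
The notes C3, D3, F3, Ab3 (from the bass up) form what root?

C, D, F, Ab are the tones of a D half-diminished seventh chord (D–F–Ab–C), making D the root.

D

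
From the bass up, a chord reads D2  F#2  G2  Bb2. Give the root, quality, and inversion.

Reducing to letter names: D, F#, G, Bb. These stack in thirds as G–Bb–D–F# — a G minor-major seventh chord.
The lowest note is D, the fifth of the chord, so this is second inversion (figured bass 4/3).

G minor-major seventh, second inversion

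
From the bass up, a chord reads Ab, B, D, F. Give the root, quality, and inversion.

B diminished seventh, third inversion

The distinct note names are Ab, B, D, F. Stacked in thirds they read B–D–F–Ab, which is a diminished seventh chord on B.
Ab is the seventh of B diminished seventh; seventh in the bass means third inversion (figured bass 4/2).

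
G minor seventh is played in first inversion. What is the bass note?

Bb

In first inversion the third is lowest. For G minor seventh (G–Bb–D–F) that is Bb.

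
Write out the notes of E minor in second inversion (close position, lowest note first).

The chord tones are E–G–B. With the fifth (B) lowest for second inversion: B, E, G.

B, E, G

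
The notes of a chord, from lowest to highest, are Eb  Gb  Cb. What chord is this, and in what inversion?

The distinct note names are Eb, Gb, Cb. Stacked in thirds they read Cb–Eb–Gb, which is a major triad on Cb.
The lowest note is Eb, the third of the chord, so this is first inversion (figured bass 6).

Cb major, first inversion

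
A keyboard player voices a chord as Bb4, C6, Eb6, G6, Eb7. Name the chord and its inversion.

The distinct note names are Bb, C, Eb, G. Stacked in thirds they read C–Eb–G–Bb, which is a minor seventh chord on C.
With the seventh (Bb) in the bass, the chord is in third inversion (figured bass 4/2).

C minor seventh, third inversion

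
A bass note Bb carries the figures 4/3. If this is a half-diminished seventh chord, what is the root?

E

The figures 4/3 mean the fifth of the chord is in the bass. If Bb is the fifth of a half-diminished seventh chord, the root is E (chord tones E–G–Bb–D).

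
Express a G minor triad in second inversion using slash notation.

Gm/D

Second inversion of G minor has the fifth (D) in the bass. As a slash chord: Gm/D.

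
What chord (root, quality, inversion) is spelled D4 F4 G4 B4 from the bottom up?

G dominant seventh, second inversion

The pitch classes D, F, G, B arrange in thirds as G–B–D–F: a G dominant seventh chord.
The lowest note is D, the fifth of the chord, so this is second inversion (figured bass 4/3).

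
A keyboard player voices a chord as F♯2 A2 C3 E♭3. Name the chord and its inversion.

The distinct note names are F#, A, C, Eb. Stacked in thirds they read F#–A–C–Eb, which is a diminished seventh chord on F#.
With the root (F#) in the bass, the chord is in root position (figured bass 7).

F# diminished seventh, root position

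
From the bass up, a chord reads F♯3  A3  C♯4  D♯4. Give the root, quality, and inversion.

The distinct note names are F#, A, C#, D#. Stacked in thirds they read D#–F#–A–C#, which is a half-diminished seventh chord on D#.
The lowest note is F#, the third of the chord, so this is first inversion (figured bass 6/5).

D# half-diminished seventh, first inversion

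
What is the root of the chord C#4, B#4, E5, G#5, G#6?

The distinct letter names are C#, B#, E, G#. Arranged as a stack of thirds they read C#–E–G#–B#, so C# is the root (a C# minor-major seventh chord).

C#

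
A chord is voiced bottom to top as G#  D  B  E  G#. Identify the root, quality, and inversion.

E dominant seventh, first inversion

The pitch classes G#, D, B, E arrange in thirds as E–G#–B–D: an E dominant seventh chord.
With the third (G#) in the bass, the chord is in first inversion (figured bass 6/5).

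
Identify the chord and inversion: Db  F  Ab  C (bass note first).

Db major seventh, root position

The pitch classes Db, F, Ab, C arrange in thirds as Db–F–Ab–C: a Db major seventh chord.
Db is the root of Db major seventh; root in the bass means root position (figured bass 7).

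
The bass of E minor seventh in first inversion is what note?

In first inversion the third is lowest. For E minor seventh (E–G–B–D) that is G.

G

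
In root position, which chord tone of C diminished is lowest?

In root position the root is lowest. For C diminished (C–Eb–Gb) that is C.

C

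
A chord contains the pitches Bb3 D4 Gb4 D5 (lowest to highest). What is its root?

Gb

The distinct letter names are Bb, D, Gb. Arranged as a stack of thirds they read Gb–Bb–D, so Gb is the root (a Gb augmented triad).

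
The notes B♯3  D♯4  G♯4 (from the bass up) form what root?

G#

The distinct letter names are B#, D#, G#. Arranged as a stack of thirds they read G#–B#–D#, so G# is the root (a G# major triad).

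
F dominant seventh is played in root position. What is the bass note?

F

In root position the root is lowest. For F dominant seventh (F–A–C–Eb) that is F.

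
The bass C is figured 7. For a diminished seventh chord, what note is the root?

The figures 7 mean the root of the chord is in the bass. If C is the root of a diminished seventh chord, the root is C (chord tones C–Eb–Gb–Bbb).

C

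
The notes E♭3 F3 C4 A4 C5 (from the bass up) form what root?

The distinct letter names are Eb, F, C, A. Arranged as a stack of thirds they read F–A–C–Eb, so F is the root (an F dominant seventh chord).

F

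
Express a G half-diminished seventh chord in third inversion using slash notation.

Third inversion of G half-diminished seventh has the seventh (F) in the bass. As a slash chord: Gø7/F.

Gø7/F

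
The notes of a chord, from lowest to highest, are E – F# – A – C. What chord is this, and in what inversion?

F# half-diminished seventh, third inversion

Reducing to letter names: E, F#, A, C. These stack in thirds as F#–A–C–E — an F# half-diminished seventh chord.
The lowest note is E, the seventh of the chord, so this is third inversion (figured bass 4/2).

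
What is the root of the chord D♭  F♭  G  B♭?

G

Db, Fb, G, Bb are the tones of a G diminished seventh chord (G–Bb–Db–Fb), making G the root.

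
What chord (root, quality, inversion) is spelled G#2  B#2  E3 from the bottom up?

The distinct note names are G#, B#, E. Stacked in thirds they read E–G#–B#, which is an augmented triad on E.
The lowest note is G#, the third of the chord, so this is first inversion (figured bass 6).

E augmented, first inversion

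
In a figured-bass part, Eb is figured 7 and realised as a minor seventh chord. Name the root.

The figures 7 mean the root of the chord is in the bass. If Eb is the root of a minor seventh chord, the root is Eb (chord tones Eb–Gb–Bb–Db).

Eb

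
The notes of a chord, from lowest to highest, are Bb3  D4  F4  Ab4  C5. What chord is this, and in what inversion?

Bb dominant ninth, root position

The pitch classes Bb, D, F, Ab, C arrange in thirds as Bb–D–F–Ab–C: a Bb dominant ninth chord.
The lowest note is Bb, the root of the chord, so this is root position.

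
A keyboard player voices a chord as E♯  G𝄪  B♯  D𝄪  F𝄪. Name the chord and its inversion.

The distinct note names are E#, G##, B#, D##, F##. Stacked in thirds they read E#–G##–B#–D##–F##, which is a major ninth chord on E#.
With the root (E#) in the bass, the chord is in root position.

E# major ninth, root position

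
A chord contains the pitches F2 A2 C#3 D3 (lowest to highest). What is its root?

The distinct letter names are F, A, C#, D. Arranged as a stack of thirds they read D–F–A–C#, so D is the root (a D minor-major seventh chord).

D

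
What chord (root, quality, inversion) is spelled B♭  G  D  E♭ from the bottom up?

Eb major seventh, second inversion

The distinct note names are Bb, G, D, Eb. Stacked in thirds they read Eb–G–Bb–D, which is a major seventh chord on Eb.
With the fifth (Bb) in the bass, the chord is in second inversion (figured bass 4/3).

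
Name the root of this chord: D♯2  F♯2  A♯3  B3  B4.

B

The distinct letter names are D#, F#, A#, B. Arranged as a stack of thirds they read B–D#–F#–A#, so B is the root (a B major seventh chord).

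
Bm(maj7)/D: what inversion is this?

first inversion

Bm(maj7)/D means B minor-major seventh with D in the bass. D is the third of B minor-major seventh (B–D–F#–A#), so this is first inversion.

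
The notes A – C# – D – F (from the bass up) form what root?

D

Reordering A, C#, D, F into stacked thirds gives D–F–A–C#; the bottom of that stack, D, is the root.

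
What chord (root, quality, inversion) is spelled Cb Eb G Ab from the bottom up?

Ab minor-major seventh, first inversion

The distinct note names are Cb, Eb, G, Ab. Stacked in thirds they read Ab–Cb–Eb–G, which is a minor-major seventh chord on Ab.
Cb is the third of Ab minor-major seventh; third in the bass means first inversion (figured bass 6/5).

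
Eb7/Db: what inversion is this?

third inversion

Eb7/Db means Eb dominant seventh with Db in the bass. Db is the seventh of Eb dominant seventh (Eb–G–Bb–Db), so this is third inversion.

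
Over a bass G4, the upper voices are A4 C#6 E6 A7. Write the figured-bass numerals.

4/2

The notes G, A, C#, E stack in thirds as A–C#–E–G — an A dominant seventh chord. The bass G is the seventh, so this is third inversion: figured 4/2.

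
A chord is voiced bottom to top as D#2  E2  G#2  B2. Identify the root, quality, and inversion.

E major seventh, third inversion

The distinct note names are D#, E, G#, B. Stacked in thirds they read E–G#–B–D#, which is a major seventh chord on E.
D# is the seventh of E major seventh; seventh in the bass means third inversion (figured bass 4/2).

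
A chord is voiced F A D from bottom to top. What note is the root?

The distinct letter names are F, A, D. Arranged as a stack of thirds they read D–F–A, so D is the root (a D minor triad).

D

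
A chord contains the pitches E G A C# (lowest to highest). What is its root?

A

Reordering E, G, A, C# into stacked thirds gives A–C#–E–G; the bottom of that stack, A, is the root.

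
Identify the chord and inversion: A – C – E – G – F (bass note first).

F major ninth, first inversion

The pitch classes A, C, E, G, F arrange in thirds as F–A–C–E–G: an F major ninth chord.
With the third (A) in the bass, the chord is in first inversion.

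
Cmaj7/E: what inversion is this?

first inversion

Cmaj7/E means C major seventh with E in the bass. E is the third of C major seventh (C–E–G–B), so this is first inversion.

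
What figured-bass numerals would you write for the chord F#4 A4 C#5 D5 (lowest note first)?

6/5

The notes F#, A, C#, D stack in thirds as D–F#–A–C# — a D major seventh chord. The bass F# is the third, so this is first inversion: figured 6/5.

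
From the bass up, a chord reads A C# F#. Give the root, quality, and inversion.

F# minor, first inversion

The distinct note names are A, C#, F#. Stacked in thirds they read F#–A–C#, which is a minor triad on F#.
The lowest note is A, the third of the chord, so this is first inversion (figured bass 6).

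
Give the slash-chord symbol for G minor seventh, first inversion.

First inversion of G minor seventh has the third (Bb) in the bass. As a slash chord: Gm7/Bb.

Gm7/Bb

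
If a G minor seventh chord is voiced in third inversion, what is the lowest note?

F

G minor seventh is G–Bb–D–F. Third inversion places the seventh in the bass: F.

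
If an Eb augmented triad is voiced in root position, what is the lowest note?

Eb

Eb augmented is Eb–G–B. Root position places the root in the bass: Eb.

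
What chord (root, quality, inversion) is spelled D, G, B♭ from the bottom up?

Reducing to letter names: D, G, Bb. These stack in thirds as G–Bb–D — a G minor triad.
The lowest note is D, the fifth of the chord, so this is second inversion (figured bass 6/4).

G minor, second inversion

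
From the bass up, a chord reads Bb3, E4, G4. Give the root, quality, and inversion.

The pitch classes Bb, E, G arrange in thirds as E–G–Bb: an E diminished triad.
Bb is the fifth of E diminished; fifth in the bass means second inversion (figured bass 6/4).

E diminished, second inversion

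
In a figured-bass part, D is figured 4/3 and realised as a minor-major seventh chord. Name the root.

G

The figures 4/3 mean the fifth of the chord is in the bass. If D is the fifth of a minor-major seventh chord, the root is G (chord tones G–Bb–D–F#).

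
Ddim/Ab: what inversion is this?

Ddim/Ab means D diminished with Ab in the bass. Ab is the fifth of D diminished (D–F–Ab), so this is second inversion.

second inversion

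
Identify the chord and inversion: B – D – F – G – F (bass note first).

The distinct note names are B, D, F, G. Stacked in thirds they read G–B–D–F, which is a dominant seventh chord on G.
B is the third of G dominant seventh; third in the bass means first inversion (figured bass 6/5).

G dominant seventh, first inversion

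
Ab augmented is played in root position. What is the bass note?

Ab

Ab augmented is Ab–C–E. Root position places the root in the bass: Ab.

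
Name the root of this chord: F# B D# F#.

B

F#, B, D# are the tones of a B major triad (B–D#–F#), making B the root.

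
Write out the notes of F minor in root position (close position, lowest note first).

F, Ab, C

F minor is F–Ab–C. Root position puts the root (F) in the bass, with the remaining tones above: F, Ab, C.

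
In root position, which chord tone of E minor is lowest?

E minor is E–G–B. Root position places the root in the bass: E.

E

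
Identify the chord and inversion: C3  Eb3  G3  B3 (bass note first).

Reducing to letter names: C, Eb, G, B. These stack in thirds as C–Eb–G–B — a C minor-major seventh chord.
The lowest note is C, the root of the chord, so this is root position (figured bass 7).

C minor-major seventh, root position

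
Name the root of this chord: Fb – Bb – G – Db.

G

Reordering Fb, Bb, G, Db into stacked thirds gives G–Bb–Db–Fb; the bottom of that stack, G, is the root.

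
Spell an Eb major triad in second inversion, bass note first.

Bb, Eb, G

Spelling Eb major: Eb–G–Bb. In second inversion the fifth is bass, giving Bb, Eb, G from the bottom.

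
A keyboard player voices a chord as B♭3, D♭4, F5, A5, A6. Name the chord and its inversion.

Reducing to letter names: Bb, Db, F, A. These stack in thirds as Bb–Db–F–A — a Bb minor-major seventh chord.
Bb is the root of Bb minor-major seventh; root in the bass means root position (figured bass 7).

Bb minor-major seventh, root position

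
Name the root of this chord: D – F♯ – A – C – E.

The distinct letter names are D, F#, A, C, E. Arranged as a stack of thirds they read D–F#–A–C–E, so D is the root (a D dominant ninth chord).

D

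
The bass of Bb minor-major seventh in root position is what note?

Bb

Bb minor-major seventh is Bb–Db–F–A. Root position places the root in the bass: Bb.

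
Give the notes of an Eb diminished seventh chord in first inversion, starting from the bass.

Eb diminished seventh is Eb–Gb–Bbb–Dbb. First inversion puts the third (Gb) in the bass, with the remaining tones above: Gb, Bbb, Dbb, Eb.

Gb, Bbb, Dbb, Eb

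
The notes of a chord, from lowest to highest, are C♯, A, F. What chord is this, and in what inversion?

F augmented, second inversion

Reducing to letter names: C#, A, F. These stack in thirds as F–A–C# — an F augmented triad.
C# is the fifth of F augmented; fifth in the bass means second inversion (figured bass 6/4).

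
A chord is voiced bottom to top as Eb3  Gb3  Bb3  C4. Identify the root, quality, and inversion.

The distinct note names are Eb, Gb, Bb, C. Stacked in thirds they read C–Eb–Gb–Bb, which is a half-diminished seventh chord on C.
The lowest note is Eb, the third of the chord, so this is first inversion (figured bass 6/5).

C half-diminished seventh, first inversion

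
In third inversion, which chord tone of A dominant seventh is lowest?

G

In third inversion the seventh is lowest. For A dominant seventh (A–C#–E–G) that is G.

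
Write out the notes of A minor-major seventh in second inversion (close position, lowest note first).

E, G#, A, C

Spelling A minor-major seventh: A–C–E–G#. In second inversion the fifth is bass, giving E, G#, A, C from the bottom.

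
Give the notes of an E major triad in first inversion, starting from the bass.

Spelling E major: E–G#–B. In first inversion the third is bass, giving G#, B, E from the bottom.

G#, B, E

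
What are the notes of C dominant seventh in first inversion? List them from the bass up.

E, G, Bb, C

The chord tones are C–E–G–Bb. With the third (E) lowest for first inversion: E, G, Bb, C.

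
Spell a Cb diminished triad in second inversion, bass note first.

Gbb, Cb, Ebb

The chord tones are Cb–Ebb–Gbb. With the fifth (Gbb) lowest for second inversion: Gbb, Cb, Ebb.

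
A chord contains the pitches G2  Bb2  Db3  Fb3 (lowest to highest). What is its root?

G

Reordering G, Bb, Db, Fb into stacked thirds gives G–Bb–Db–Fb; the bottom of that stack, G, is the root.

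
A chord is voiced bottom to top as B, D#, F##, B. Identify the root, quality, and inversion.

B augmented, root position

The distinct note names are B, D#, F##. Stacked in thirds they read B–D#–F##, which is an augmented triad on B.
The lowest note is B, the root of the chord, so this is root position (figured bass 5/3).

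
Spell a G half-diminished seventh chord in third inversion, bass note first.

F, G, Bb, Db

The chord tones are G–Bb–Db–F. With the seventh (F) lowest for third inversion: F, G, Bb, Db.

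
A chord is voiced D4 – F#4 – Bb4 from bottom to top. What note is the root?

Reordering D, F#, Bb into stacked thirds gives Bb–D–F#; the bottom of that stack, Bb, is the root.

Bb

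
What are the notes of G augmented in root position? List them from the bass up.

The chord tones are G–B–D#. With the root (G) lowest for root position: G, B, D#.

G, B, D#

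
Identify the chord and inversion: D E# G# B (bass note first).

Reducing to letter names: D, E#, G#, B. These stack in thirds as E#–G#–B–D — an E# diminished seventh chord.
With the seventh (D) in the bass, the chord is in third inversion (figured bass 4/2).

E# diminished seventh, third inversion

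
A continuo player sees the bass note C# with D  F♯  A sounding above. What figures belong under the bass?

The notes C#, D, F#, A stack in thirds as D–F#–A–C# — a D major seventh chord. The bass C# is the seventh, so this is third inversion: figured 4/2.

4/2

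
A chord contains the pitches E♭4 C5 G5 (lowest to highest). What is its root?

C

Reordering Eb, C, G into stacked thirds gives C–Eb–G; the bottom of that stack, C, is the root.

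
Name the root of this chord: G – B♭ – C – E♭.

C

The distinct letter names are G, Bb, C, Eb. Arranged as a stack of thirds they read C–Eb–G–Bb, so C is the root (a C minor seventh chord).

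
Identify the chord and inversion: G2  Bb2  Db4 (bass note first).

The pitch classes G, Bb, Db arrange in thirds as G–Bb–Db: a G diminished triad.
With the root (G) in the bass, the chord is in root position (figured bass 5/3).

G diminished, root position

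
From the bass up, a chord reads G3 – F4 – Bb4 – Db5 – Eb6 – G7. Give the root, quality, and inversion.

Eb dominant ninth, first inversion

The pitch classes G, F, Bb, Db, Eb arrange in thirds as Eb–G–Bb–Db–F: an Eb dominant ninth chord.
With the third (G) in the bass, the chord is in first inversion.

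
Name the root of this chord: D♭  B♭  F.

The distinct letter names are Db, Bb, F. Arranged as a stack of thirds they read Bb–Db–F, so Bb is the root (a Bb minor triad).

Bb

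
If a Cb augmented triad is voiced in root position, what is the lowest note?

In root position the root is lowest. For Cb augmented (Cb–Eb–G) that is Cb.

Cb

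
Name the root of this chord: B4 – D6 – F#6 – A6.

B

The distinct letter names are B, D, F#, A. Arranged as a stack of thirds they read B–D–F#–A, so B is the root (a B minor seventh chord).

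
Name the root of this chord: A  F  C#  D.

D

Reordering A, F, C#, D into stacked thirds gives D–F–A–C#; the bottom of that stack, D, is the root.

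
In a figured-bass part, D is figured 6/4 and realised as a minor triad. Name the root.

The figures 6/4 mean the fifth of the chord is in the bass. If D is the fifth of a minor triad, the root is G (chord tones G–Bb–D).

G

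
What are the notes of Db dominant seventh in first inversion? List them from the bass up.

Spelling Db dominant seventh: Db–F–Ab–Cb. In first inversion the third is bass, giving F, Ab, Cb, Db from the bottom.

F, Ab, Cb, Db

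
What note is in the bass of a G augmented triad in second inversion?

The fifth of G augmented (G–B–D#) is D#; that is the bass in second inversion.

D#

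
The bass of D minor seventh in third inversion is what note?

C

In third inversion the seventh is lowest. For D minor seventh (D–F–A–C) that is C.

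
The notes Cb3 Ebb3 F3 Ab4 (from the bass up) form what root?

Cb, Ebb, F, Ab are the tones of an F diminished seventh chord (F–Ab–Cb–Ebb), making F the root.

F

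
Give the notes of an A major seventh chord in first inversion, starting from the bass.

C#, E, G#, A

Spelling A major seventh: A–C#–E–G#. In first inversion the third is bass, giving C#, E, G#, A from the bottom.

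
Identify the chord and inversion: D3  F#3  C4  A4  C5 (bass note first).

Reducing to letter names: D, F#, C, A. These stack in thirds as D–F#–A–C — a D dominant seventh chord.
With the root (D) in the bass, the chord is in root position (figured bass 7).

D dominant seventh, root position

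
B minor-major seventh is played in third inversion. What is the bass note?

In third inversion the seventh is lowest. For B minor-major seventh (B–D–F#–A#) that is A#.

A#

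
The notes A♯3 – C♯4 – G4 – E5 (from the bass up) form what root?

A#

Reordering A#, C#, G, E into stacked thirds gives A#–C#–E–G; the bottom of that stack, A#, is the root.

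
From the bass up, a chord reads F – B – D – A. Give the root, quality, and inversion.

B half-diminished seventh, second inversion

The pitch classes F, B, D, A arrange in thirds as B–D–F–A: a B half-diminished seventh chord.
With the fifth (F) in the bass, the chord is in second inversion (figured bass 4/3).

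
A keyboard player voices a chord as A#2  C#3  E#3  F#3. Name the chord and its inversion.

Reducing to letter names: A#, C#, E#, F#. These stack in thirds as F#–A#–C#–E# — an F# major seventh chord.
With the third (A#) in the bass, the chord is in first inversion (figured bass 6/5).

F# major seventh, first inversion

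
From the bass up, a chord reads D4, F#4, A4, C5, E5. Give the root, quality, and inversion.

D dominant ninth, root position

The pitch classes D, F#, A, C, E arrange in thirds as D–F#–A–C–E: a D dominant ninth chord.
With the root (D) in the bass, the chord is in root position.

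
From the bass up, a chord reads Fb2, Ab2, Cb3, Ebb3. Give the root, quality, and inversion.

The pitch classes Fb, Ab, Cb, Ebb arrange in thirds as Fb–Ab–Cb–Ebb: an Fb dominant seventh chord.
Fb is the root of Fb dominant seventh; root in the bass means root position (figured bass 7).

Fb dominant seventh, root position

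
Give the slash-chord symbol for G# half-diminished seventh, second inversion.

Second inversion of G# half-diminished seventh has the fifth (D) in the bass. As a slash chord: G#ø7/D.

G#ø7/D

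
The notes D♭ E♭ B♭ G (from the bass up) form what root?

Eb

Reordering Db, Eb, Bb, G into stacked thirds gives Eb–G–Bb–Db; the bottom of that stack, Eb, is the root.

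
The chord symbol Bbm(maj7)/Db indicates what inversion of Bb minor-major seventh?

Bbm(maj7)/Db means Bb minor-major seventh with Db in the bass. Db is the third of Bb minor-major seventh (Bb–Db–F–A), so this is first inversion.

first inversion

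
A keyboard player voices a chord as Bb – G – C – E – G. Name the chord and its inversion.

Reducing to letter names: Bb, G, C, E. These stack in thirds as C–E–G–Bb — a C dominant seventh chord.
With the seventh (Bb) in the bass, the chord is in third inversion (figured bass 4/2).

C dominant seventh, third inversion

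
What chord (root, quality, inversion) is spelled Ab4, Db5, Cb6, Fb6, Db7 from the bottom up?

Db minor seventh, second inversion

Reducing to letter names: Ab, Db, Cb, Fb. These stack in thirds as Db–Fb–Ab–Cb — a Db minor seventh chord.
Ab is the fifth of Db minor seventh; fifth in the bass means second inversion (figured bass 4/3).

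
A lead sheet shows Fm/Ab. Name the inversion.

first inversion

Fm/Ab means F minor with Ab in the bass. Ab is the third of F minor (F–Ab–C), so this is first inversion.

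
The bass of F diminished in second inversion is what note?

The fifth of F diminished (F–Ab–Cb) is Cb; that is the bass in second inversion.

Cb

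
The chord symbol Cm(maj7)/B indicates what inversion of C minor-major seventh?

third inversion

Cm(maj7)/B means C minor-major seventh with B in the bass. B is the seventh of C minor-major seventh (C–Eb–G–B), so this is third inversion.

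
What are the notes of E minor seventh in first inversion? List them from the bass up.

The chord tones are E–G–B–D. With the third (G) lowest for first inversion: G, B, D, E.

G, B, D, E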